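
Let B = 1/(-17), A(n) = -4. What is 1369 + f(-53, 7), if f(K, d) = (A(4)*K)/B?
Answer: -2235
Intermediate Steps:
B = -1/17 ≈ -0.058824
f(K, d) = 68*K (f(K, d) = (-4*K)/(-1/17) = -4*K*(-17) = 68*K)
1369 + f(-53, 7) = 1369 + 68*(-53) = 1369 - 3604 = -2235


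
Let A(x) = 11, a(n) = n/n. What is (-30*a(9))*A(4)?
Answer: -330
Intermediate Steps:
a(n) = 1
(-30*a(9))*A(4) = -30*1*11 = -30*11 = -330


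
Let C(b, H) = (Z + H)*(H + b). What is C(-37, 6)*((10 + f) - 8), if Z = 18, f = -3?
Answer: 744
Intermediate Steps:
C(b, H) = (18 + H)*(H + b)
C(-37, 6)*((10 + f) - 8) = (6² + 18*6 + 18*(-37) + 6*(-37))*((10 - 3) - 8) = (36 + 108 - 666 - 222)*(7 - 8) = -744*(-1) = 744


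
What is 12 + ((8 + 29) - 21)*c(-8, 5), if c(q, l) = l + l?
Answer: 172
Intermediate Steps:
c(q, l) = 2*l
12 + ((8 + 29) - 21)*c(-8, 5) = 12 + ((8 + 29) - 21)*(2*5) = 12 + (37 - 21)*10 = 12 + 16*10 = 12 + 160 = 172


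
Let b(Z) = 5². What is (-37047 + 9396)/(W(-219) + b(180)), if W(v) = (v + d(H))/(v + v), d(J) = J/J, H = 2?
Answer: -6055569/5584 ≈ -1084.4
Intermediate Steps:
b(Z) = 25
d(J) = 1
W(v) = (1 + v)/(2*v) (W(v) = (v + 1)/(v + v) = (1 + v)/((2*v)) = (1 + v)*(1/(2*v)) = (1 + v)/(2*v))
(-37047 + 9396)/(W(-219) + b(180)) = (-37047 + 9396)/((½)*(1 - 219)/(-219) + 25) = -27651/((½)*(-1/219)*(-218) + 25) = -27651/(109/219 + 25) = -27651/5584/219 = -27651*219/5584 = -6055569/5584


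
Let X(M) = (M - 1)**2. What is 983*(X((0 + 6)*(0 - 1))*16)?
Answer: 770672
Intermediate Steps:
X(M) = (-1 + M)**2
983*(X((0 + 6)*(0 - 1))*16) = 983*((-1 + (0 + 6)*(0 - 1))**2*16) = 983*((-1 + 6*(-1))**2*16) = 983*((-1 - 6)**2*16) = 983*((-7)**2*16) = 983*(49*16) = 983*784 = 770672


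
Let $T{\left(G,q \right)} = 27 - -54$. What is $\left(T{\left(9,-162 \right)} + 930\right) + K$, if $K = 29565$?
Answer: $30576$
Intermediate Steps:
$T{\left(G,q \right)} = 81$ ($T{\left(G,q \right)} = 27 + 54 = 81$)
$\left(T{\left(9,-162 \right)} + 930\right) + K = \left(81 + 930\right) + 29565 = 1011 + 29565 = 30576$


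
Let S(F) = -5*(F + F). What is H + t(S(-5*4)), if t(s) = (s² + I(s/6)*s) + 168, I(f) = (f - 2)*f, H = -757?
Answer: 2234699/9 ≈ 2.4830e+5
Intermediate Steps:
S(F) = -10*F
I(f) = f*(-2 + f) (I(f) = (-2 + f)*f = f*(-2 + f))
t(s) = 168 + s² + s²*(-2 + s/6)/6 (t(s) = (s² + ((s/6)*(-2 + s/6))*s) + 168 = (s² + (s*(-2 + s/6)/6)*s) + 168 = (s² + s²*(-2 + s/6)/6) + 168 = 168 + s² + s²*(-2 + s/6)/6)
H + t(S(-5*4)) = -757 + (168 + (-(-50)*4)³/36 + 2*(-(-50)*4)²/3) = -757 + (168 + (-10*(-20))³/36 + 2*(-10*(-20))²/3) = -757 + (168 + (1/36)*200³ + (⅔)*200²) = -757 + (168 + (1/36)*8000000 + (⅔)*40000) = -757 + (168 + 2000000/9 + 80000/3) = -757 + 2241512/9 = 2234699/9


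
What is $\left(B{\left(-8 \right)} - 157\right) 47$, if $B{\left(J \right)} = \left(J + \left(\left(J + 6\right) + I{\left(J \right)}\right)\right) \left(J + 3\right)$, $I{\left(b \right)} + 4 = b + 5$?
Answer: $-3384$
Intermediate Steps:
$I{\left(b \right)} = 1 + b$ ($I{\left(b \right)} = -4 + \left(b + 5\right) = -4 + \left(5 + b\right) = 1 + b$)
$B{\left(J \right)} = \left(3 + J\right) \left(7 + 3 J\right)$ ($B{\left(J \right)} = \left(J + \left(\left(J + 6\right) + \left(1 + J\right)\right)\right) \left(J + 3\right) = \left(J + \left(\left(6 + J\right) + \left(1 + J\right)\right)\right) \left(3 + J\right) = \left(J + \left(7 + 2 J\right)\right) \left(3 + J\right) = \left(7 + 3 J\right) \left(3 + J\right) = \left(3 + J\right) \left(7 + 3 J\right)$)
$\left(B{\left(-8 \right)} - 157\right) 47 = \left(\left(21 + 3 \left(-8\right)^{2} + 16 \left(-8\right)\right) - 157\right) 47 = \left(\left(21 + 3 \cdot 64 - 128\right) - 157\right) 47 = \left(\left(21 + 192 - 128\right) - 157\right) 47 = \left(85 - 157\right) 47 = \left(-72\right) 47 = -3384$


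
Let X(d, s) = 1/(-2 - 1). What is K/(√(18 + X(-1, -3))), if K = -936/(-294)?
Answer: 156*√159/2597 ≈ 0.75745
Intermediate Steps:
X(d, s) = -⅓ (X(d, s) = 1/(-3) = -⅓)
K = 156/49 (K = -936*(-1/294) = 156/49 ≈ 3.1837)
K/(√(18 + X(-1, -3))) = (156/49)/√(18 - ⅓) = (156/49)/√(53/3) = (156/49)/(√159/3) = (√159/53)*(156/49) = 156*√159/2597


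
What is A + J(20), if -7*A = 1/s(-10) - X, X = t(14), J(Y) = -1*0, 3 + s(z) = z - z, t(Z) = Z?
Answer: 43/21 ≈ 2.0476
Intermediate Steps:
s(z) = -3 (s(z) = -3 + (z - z) = -3 + 0 = -3)
J(Y) = 0
X = 14
A = 43/21 (A = -(1/(-3) - 1*14)/7 = -(-⅓ - 14)/7 = -⅐*(-43/3) = 43/21 ≈ 2.0476)
A + J(20) = 43/21 + 0 = 43/21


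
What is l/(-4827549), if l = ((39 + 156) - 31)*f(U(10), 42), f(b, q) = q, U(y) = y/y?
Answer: -2296/1609183 ≈ -0.0014268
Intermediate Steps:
U(y) = 1
l = 6888 (l = ((39 + 156) - 31)*42 = (195 - 31)*42 = 164*42 = 6888)
l/(-4827549) = 6888/(-4827549) = 6888*(-1/4827549) = -2296/1609183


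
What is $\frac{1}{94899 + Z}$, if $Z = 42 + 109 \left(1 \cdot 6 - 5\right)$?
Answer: $\frac{1}{95050} \approx 1.0521 \cdot 10^{-5}$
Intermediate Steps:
$Z = 151$ ($Z = 42 + 109 \left(6 - 5\right) = 42 + 109 \cdot 1 = 42 + 109 = 151$)
$\frac{1}{94899 + Z} = \frac{1}{94899 + 151} = \frac{1}{95050}$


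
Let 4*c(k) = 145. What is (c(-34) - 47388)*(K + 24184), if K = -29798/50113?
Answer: -114771455192279/100226 ≈ -1.1451e+9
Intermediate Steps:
c(k) = 145/4 (c(k) = (¼)*145 = 145/4)
K = -29798/50113 (K = -29798*1/50113 = -29798/50113 ≈ -0.59462)
(c(-34) - 47388)*(K + 24184) = (145/4 - 47388)*(-29798/50113 + 24184) = -189407/4*1211902994/50113 = -114771455192279/100226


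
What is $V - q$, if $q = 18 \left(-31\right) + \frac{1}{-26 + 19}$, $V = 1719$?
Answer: $\frac{15940}{7} \approx 2277.1$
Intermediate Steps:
$q = - \frac{3907}{7}$ ($q = -558 + \frac{1}{-7} = -558 - \frac{1}{7} = - \frac{3907}{7} \approx -558.14$)
$V - q = 1719 - - \frac{3907}{7} = 1719 + \frac{3907}{7} = \frac{15940}{7}$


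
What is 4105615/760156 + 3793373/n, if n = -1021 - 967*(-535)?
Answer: 625422850681/49060848318 ≈ 12.748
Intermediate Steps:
n = 516324 (n = -1021 + 517345 = 516324)
4105615/760156 + 3793373/n = 4105615/760156 + 3793373/516324 = 625422850681/49060848318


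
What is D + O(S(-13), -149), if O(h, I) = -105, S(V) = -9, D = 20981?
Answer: 20876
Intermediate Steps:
D + O(S(-13), -149) = 20981 - 105 = 20876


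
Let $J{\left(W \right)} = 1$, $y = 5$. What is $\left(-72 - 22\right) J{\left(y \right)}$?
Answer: $-94$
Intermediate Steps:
$\left(-72 - 22\right) J{\left(y \right)} = \left(-72 - 22\right) 1 = \left(-94\right) 1 = -94$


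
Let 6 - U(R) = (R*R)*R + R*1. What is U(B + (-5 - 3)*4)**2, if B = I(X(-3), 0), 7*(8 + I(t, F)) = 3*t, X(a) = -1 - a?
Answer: 423796077070864/117649 ≈ 3.6022e+9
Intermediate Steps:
I(t, F) = -8 + 3*t/7 (I(t, F) = -8 + (3*t)/7 = -8 + 3*t/7)
B = -50/7 (B = -8 + 3*(-1 - 1*(-3))/7 = -8 + 3*(-1 + 3)/7 = -8 + (3/7)*2 = -8 + 6/7 = -50/7 ≈ -7.1429)
U(R) = 6 - R - R**3 (U(R) = 6 - ((R*R)*R + R*1) = 6 - (R**2*R + R) = 6 - (R**3 + R) = 6 - (R + R**3) = 6 + (-R - R**3) = 6 - R - R**3)
U(B + (-5 - 3)*4)**2 = (6 - (-50/7 + (-5 - 3)*4) - (-50/7 + (-5 - 3)*4)**3)**2 = (6 - (-50/7 - 8*4) - (-50/7 - 8*4)**3)**2 = (6 - (-50/7 - 32) - (-50/7 - 32)**3)**2 = (6 - 1*(-274/7) - (-274/7)**3)**2 = (6 + 274/7 - 1*(-20570824/343))**2 = (6 + 274/7 + 20570824/343)**2 = (20586308/343)**2 = 423796077070864/117649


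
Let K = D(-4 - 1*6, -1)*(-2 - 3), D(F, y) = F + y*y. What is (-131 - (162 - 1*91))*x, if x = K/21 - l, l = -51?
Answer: -75144/7 ≈ -10735.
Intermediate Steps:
D(F, y) = F + y**2
K = 45 (K = ((-4 - 1*6) + (-1)**2)*(-2 - 3) = ((-4 - 6) + 1)*(-5) = (-10 + 1)*(-5) = -9*(-5) = 45)
x = 372/7 (x = 45/21 - 1*(-51) = 45*(1/21) + 51 = 15/7 + 51 = 372/7 ≈ 53.143)
(-131 - (162 - 1*91))*x = (-131 - (162 - 1*91))*(372/7) = (-131 - (162 - 91))*(372/7) = (-131 - 1*71)*(372/7) = (-131 - 71)*(372/7) = -202*372/7 = -75144/7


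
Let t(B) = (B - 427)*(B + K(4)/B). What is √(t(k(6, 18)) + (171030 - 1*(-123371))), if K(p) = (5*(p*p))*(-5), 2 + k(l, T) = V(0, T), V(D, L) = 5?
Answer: √3146961/3 ≈ 591.32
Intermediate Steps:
k(l, T) = 3 (k(l, T) = -2 + 5 = 3)
K(p) = -25*p² (K(p) = (5*p²)*(-5) = -25*p²)
t(B) = (-427 + B)*(B - 400/B) (t(B) = (B - 427)*(B + (-25*4²)/B) = (-427 + B)*(B + (-25*16)/B) = (-427 + B)*(B - 400/B))
√(t(k(6, 18)) + (171030 - 1*(-123371))) = √((-400 + 3² - 427*3 + 170800/3) + (171030 - 1*(-123371))) = √((-400 + 9 - 1281 + 170800*(⅓)) + (171030 + 123371)) = √((-400 + 9 - 1281 + 170800/3) + 294401) = √(165784/3 + 294401) = √(1048987/3) = √3146961/3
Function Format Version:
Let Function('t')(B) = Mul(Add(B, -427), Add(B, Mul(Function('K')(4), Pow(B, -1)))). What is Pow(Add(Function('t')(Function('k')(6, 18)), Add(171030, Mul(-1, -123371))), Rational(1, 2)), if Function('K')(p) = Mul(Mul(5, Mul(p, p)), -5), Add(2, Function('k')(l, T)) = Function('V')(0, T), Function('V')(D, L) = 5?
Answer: Mul(Rational(1, 3), Pow(3146961, Rational(1, 2))) ≈ 591.32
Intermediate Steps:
Function('k')(l, T) = 3 (Function('k')(l, T) = Add(-2, 5) = 3)
Function('K')(p) = Mul(-25, Pow(p, 2)) (Function('K')(p) = Mul(Mul(5, Pow(p, 2)), -5) = Mul(-25, Pow(p, 2)))
Function('t')(B) = Mul(Add(-427, B), Add(B, Mul(-400, Pow(B, -1)))) (Function('t')(B) = Mul(Add(B, -427), Add(B, Mul(Mul(-25, Pow(4, 2)), Pow(B, -1)))) = Mul(Add(-427, B), Add(B, Mul(Mul(-25, 16), Pow(B, -1)))) = Mul(Add(-427, B), Add(B, Mul(-400, Pow(B, -1)))))
Pow(Add(Function('t')(Function('k')(6, 18)), Add(171030, Mul(-1, -123371))), Rational(1, 2)) = Pow(Add(Add(-400, Pow(3, 2), Mul(-427, 3), Mul(170800, Pow(3, -1))), Add(171030, Mul(-1, -123371))), Rational(1, 2)) = Pow(Add(Add(-400, 9, -1281, Mul(170800, Rational(1, 3))), Add(171030, 123371)), Rational(1, 2)) = Pow(Add(Add(-400, 9, -1281, Rational(170800, 3)), 294401), Rational(1, 2)) = Pow(Add(Rational(165784, 3), 294401), Rational(1, 2)) = Pow(Rational(1048987, 3), Rational(1, 2)) = Mul(Rational(1, 3), Pow(3146961, Rational(1, 2)))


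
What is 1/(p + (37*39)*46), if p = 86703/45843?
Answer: 15281/1014351119 ≈ 1.5065e-5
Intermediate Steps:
p = 28901/15281 (p = 86703*(1/45843) = 28901/15281 ≈ 1.8913)
1/(p + (37*39)*46) = 1/(28901/15281 + (37*39)*46) = 1/(28901/15281 + 1443*46) = 1/(28901/15281 + 66378) = 1/(1014351119/15281) = 15281/1014351119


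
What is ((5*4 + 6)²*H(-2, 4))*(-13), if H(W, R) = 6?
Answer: -52728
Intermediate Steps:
((5*4 + 6)²*H(-2, 4))*(-13) = ((5*4 + 6)²*6)*(-13) = ((20 + 6)²*6)*(-13) = (26²*6)*(-13) = (676*6)*(-13) = 4056*(-13) = -52728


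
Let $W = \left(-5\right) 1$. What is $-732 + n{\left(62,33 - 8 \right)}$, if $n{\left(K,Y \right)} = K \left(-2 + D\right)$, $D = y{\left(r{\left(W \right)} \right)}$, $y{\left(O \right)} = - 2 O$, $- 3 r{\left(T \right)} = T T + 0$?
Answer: $\frac{532}{3} \approx 177.33$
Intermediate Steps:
$W = -5$
$r{\left(T \right)} = - \frac{T^{2}}{3}$ ($r{\left(T \right)} = - \frac{T T + 0}{3} = - \frac{T^{2} + 0}{3} = - \frac{T^{2}}{3}$)
$D = \frac{50}{3}$ ($D = - 2 \left(- \frac{\left(-5\right)^{2}}{3}\right) = - 2 \left(\left(- \frac{1}{3}\right) 25\right) = \left(-2\right) \left(- \frac{25}{3}\right) = \frac{50}{3} \approx 16.667$)
$n{\left(K,Y \right)} = \frac{44 K}{3}$ ($n{\left(K,Y \right)} = K \left(-2 + \frac{50}{3}\right) = K \frac{44}{3} = \frac{44 K}{3}$)
$-732 + n{\left(62,33 - 8 \right)} = -732 + \frac{44}{3} \cdot 62 = -732 + \frac{2728}{3} = \frac{532}{3}$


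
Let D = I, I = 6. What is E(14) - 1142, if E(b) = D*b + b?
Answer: -1044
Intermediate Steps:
D = 6
E(b) = 7*b (E(b) = 6*b + b = 7*b)
E(14) - 1142 = 7*14 - 1142 = 98 - 1142 = -1044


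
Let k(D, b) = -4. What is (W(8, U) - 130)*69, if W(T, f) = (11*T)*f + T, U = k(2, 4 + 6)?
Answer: -32706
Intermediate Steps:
U = -4
W(T, f) = T + 11*T*f (W(T, f) = 11*T*f + T = T + 11*T*f)
(W(8, U) - 130)*69 = (8*(1 + 11*(-4)) - 130)*69 = (8*(1 - 44) - 130)*69 = (8*(-43) - 130)*69 = (-344 - 130)*69 = -474*69 = -32706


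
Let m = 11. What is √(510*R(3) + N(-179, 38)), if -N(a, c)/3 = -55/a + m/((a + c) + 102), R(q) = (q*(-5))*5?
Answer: I*√207121443802/2327 ≈ 195.58*I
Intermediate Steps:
R(q) = -25*q (R(q) = -5*q*5 = -25*q)
N(a, c) = -33/(102 + a + c) + 165/a (N(a, c) = -3*(-55/a + 11/((a + c) + 102)) = -3*(-55/a + 11/(102 + a + c)) = -33/(102 + a + c) + 165/a)
√(510*R(3) + N(-179, 38)) = √(510*(-25*3) + 33*(510 + 4*(-179) + 5*38)/(-179*(102 - 179 + 38))) = √(510*(-75) + 33*(-1/179)*(510 - 716 + 190)/(-39)) = √(-38250 + 33*(-1/179)*(-1/39)*(-16)) = √(-38250 - 176/2327) = √(-89007926/2327) = I*√207121443802/2327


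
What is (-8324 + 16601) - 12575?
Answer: -4298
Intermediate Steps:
(-8324 + 16601) - 12575 = 8277 - 12575 = -4298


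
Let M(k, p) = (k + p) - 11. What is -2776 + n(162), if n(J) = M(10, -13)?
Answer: -2790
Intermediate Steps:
M(k, p) = -11 + k + p
n(J) = -14 (n(J) = -11 + 10 - 13 = -14)
-2776 + n(162) = -2776 - 14 = -2790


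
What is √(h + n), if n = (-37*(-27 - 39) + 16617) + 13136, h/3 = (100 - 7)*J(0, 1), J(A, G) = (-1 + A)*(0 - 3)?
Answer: 2*√8258 ≈ 181.75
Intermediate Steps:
J(A, G) = 3 - 3*A (J(A, G) = (-1 + A)*(-3) = 3 - 3*A)
h = 837 (h = 3*((100 - 7)*(3 - 3*0)) = 3*(93*(3 + 0)) = 3*(93*3) = 3*279 = 837)
n = 32195 (n = (-37*(-66) + 16617) + 13136 = (2442 + 16617) + 13136 = 19059 + 13136 = 32195)
√(h + n) = √(837 + 32195) = √33032 = 2*√8258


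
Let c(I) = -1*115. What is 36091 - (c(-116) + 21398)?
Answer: 14808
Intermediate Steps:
c(I) = -115
36091 - (c(-116) + 21398) = 36091 - (-115 + 21398) = 36091 - 1*21283 = 36091 - 21283 = 14808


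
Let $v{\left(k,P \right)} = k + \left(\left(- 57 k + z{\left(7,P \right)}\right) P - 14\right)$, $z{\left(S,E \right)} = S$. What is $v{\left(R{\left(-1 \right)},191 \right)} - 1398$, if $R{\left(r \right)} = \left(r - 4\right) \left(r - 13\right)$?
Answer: $-762095$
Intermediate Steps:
$R{\left(r \right)} = \left(-13 + r\right) \left(-4 + r\right)$ ($R{\left(r \right)} = \left(-4 + r\right) \left(-13 + r\right) = \left(-13 + r\right) \left(-4 + r\right)$)
$v{\left(k,P \right)} = -14 + k + P \left(7 - 57 k\right)$ ($v{\left(k,P \right)} = k + \left(\left(- 57 k + 7\right) P - 14\right) = k + \left(\left(7 - 57 k\right) P - 14\right) = k + \left(P \left(7 - 57 k\right) - 14\right) = k + \left(-14 + P \left(7 - 57 k\right)\right) = -14 + k + P \left(7 - 57 k\right)$)
$v{\left(R{\left(-1 \right)},191 \right)} - 1398 = \left(-14 + \left(52 + \left(-1\right)^{2} - -17\right) + 7 \cdot 191 - 10887 \left(52 + \left(-1\right)^{2} - -17\right)\right) - 1398 = \left(-14 + \left(52 + 1 + 17\right) + 1337 - 10887 \left(52 + 1 + 17\right)\right) - 1398 = \left(-14 + 70 + 1337 - 10887 \cdot 70\right) - 1398 = \left(-14 + 70 + 1337 - 762090\right) - 1398 = -760697 - 1398 = -762095$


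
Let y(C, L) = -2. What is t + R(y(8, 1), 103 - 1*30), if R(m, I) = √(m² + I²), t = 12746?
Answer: 12746 + √5333 ≈ 12819.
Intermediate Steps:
R(m, I) = √(I² + m²)
t + R(y(8, 1), 103 - 1*30) = 12746 + √((103 - 1*30)² + (-2)²) = 12746 + √((103 - 30)² + 4) = 12746 + √(73² + 4) = 12746 + √(5329 + 4) = 12746 + √5333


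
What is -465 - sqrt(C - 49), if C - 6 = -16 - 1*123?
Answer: -465 - I*sqrt(182) ≈ -465.0 - 13.491*I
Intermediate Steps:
C = -133 (C = 6 + (-16 - 1*123) = 6 + (-16 - 123) = 6 - 139 = -133)
-465 - sqrt(C - 49) = -465 - sqrt(-133 - 49) = -465 - sqrt(-182) = -465 - I*sqrt(182)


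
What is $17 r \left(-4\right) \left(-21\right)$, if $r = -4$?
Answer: $-5712$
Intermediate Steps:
$17 r \left(-4\right) \left(-21\right) = 17 \left(\left(-4\right) \left(-4\right)\right) \left(-21\right) = 17 \cdot 16 \left(-21\right) = 272 \left(-21\right) = -5712$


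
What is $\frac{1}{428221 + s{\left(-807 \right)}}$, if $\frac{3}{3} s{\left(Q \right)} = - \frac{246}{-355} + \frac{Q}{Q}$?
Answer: $\frac{355}{152019056} \approx 2.3352 \cdot 10^{-6}$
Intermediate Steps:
$s{\left(Q \right)} = \frac{601}{355}$ ($s{\left(Q \right)} = - \frac{246}{-355} + \frac{Q}{Q} = \left(-246\right) \left(- \frac{1}{355}\right) + 1 = \frac{246}{355} + 1 = \frac{601}{355}$)
$\frac{1}{428221 + s{\left(-807 \right)}} = \frac{1}{428221 + \frac{601}{355}} = \frac{1}{\frac{152019056}{355}} = \frac{355}{152019056}$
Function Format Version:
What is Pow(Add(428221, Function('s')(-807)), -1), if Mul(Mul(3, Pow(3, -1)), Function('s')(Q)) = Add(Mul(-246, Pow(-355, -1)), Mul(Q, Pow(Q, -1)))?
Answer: Rational(355, 152019056) ≈ 2.3352e-6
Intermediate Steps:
Function('s')(Q) = Rational(601, 355) (Function('s')(Q) = Add(Mul(-246, Pow(-355, -1)), Mul(Q, Pow(Q, -1))) = Add(Mul(-246, Rational(-1, 355)), 1) = Add(Rational(246, 355), 1) = Rational(601, 355))
Pow(Add(428221, Function('s')(-807)), -1) = Pow(Add(428221, Rational(601, 355)), -1) = Pow(Rational(152019056, 355), -1) = Rational(355, 152019056)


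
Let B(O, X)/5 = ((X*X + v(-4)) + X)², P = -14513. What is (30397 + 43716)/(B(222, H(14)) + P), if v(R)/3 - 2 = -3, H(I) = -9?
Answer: 74113/9292 ≈ 7.9760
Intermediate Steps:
v(R) = -3 (v(R) = 6 + 3*(-3) = 6 - 9 = -3)
B(O, X) = 5*(-3 + X + X²)² (B(O, X) = 5*((X*X - 3) + X)² = 5*((X² - 3) + X)² = 5*((-3 + X²) + X)² = 5*(-3 + X + X²)²)
(30397 + 43716)/(B(222, H(14)) + P) = (30397 + 43716)/(5*(-3 - 9 + (-9)²)² - 14513) = 74113/(5*(-3 - 9 + 81)² - 14513) = 74113/(5*69² - 14513) = 74113/(5*4761 - 14513) = 74113/(23805 - 14513) = 74113/9292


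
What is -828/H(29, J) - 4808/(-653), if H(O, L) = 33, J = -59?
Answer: -127340/7183 ≈ -17.728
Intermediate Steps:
-828/H(29, J) - 4808/(-653) = -828/33 - 4808/(-653) = -828*1/33 - 4808*(-1/653) = -276/11 + 4808/653 = -127340/7183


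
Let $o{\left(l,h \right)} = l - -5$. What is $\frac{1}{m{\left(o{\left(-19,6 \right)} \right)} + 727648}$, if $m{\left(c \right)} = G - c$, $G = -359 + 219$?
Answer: $\frac{1}{727522} \approx 1.3745 \cdot 10^{-6}$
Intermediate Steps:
$G = -140$
$o{\left(l,h \right)} = 5 + l$ ($o{\left(l,h \right)} = l + 5 = 5 + l$)
$m{\left(c \right)} = -140 - c$
$\frac{1}{m{\left(o{\left(-19,6 \right)} \right)} + 727648} = \frac{1}{\left(-140 - \left(5 - 19\right)\right) + 727648} = \frac{1}{\left(-140 - -14\right) + 727648} = \frac{1}{\left(-140 + 14\right) + 727648} = \frac{1}{-126 + 727648} = \frac{1}{727522}$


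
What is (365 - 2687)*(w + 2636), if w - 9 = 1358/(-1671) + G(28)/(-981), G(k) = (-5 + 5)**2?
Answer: -3419870238/557 ≈ -6.1398e+6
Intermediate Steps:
G(k) = 0 (G(k) = 0**2 = 0)
w = 13681/1671 (w = 9 + (1358/(-1671) + 0/(-981)) = 9 + (1358*(-1/1671) + 0*(-1/981)) = 9 + (-1358/1671 + 0) = 9 - 1358/1671 = 13681/1671 ≈ 8.1873)
(365 - 2687)*(w + 2636) = (365 - 2687)*(13681/1671 + 2636) = -2322*4418437/1671 = -3419870238/557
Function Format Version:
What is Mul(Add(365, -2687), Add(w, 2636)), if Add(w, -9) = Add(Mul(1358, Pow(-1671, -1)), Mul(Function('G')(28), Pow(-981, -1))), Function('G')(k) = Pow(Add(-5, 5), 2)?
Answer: Rational(-3419870238, 557) ≈ -6.1398e+6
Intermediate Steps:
Function('G')(k) = 0 (Function('G')(k) = Pow(0, 2) = 0)
w = Rational(13681, 1671) (w = Add(9, Add(Mul(1358, Pow(-1671, -1)), Mul(0, Pow(-981, -1)))) = Add(9, Add(Mul(1358, Rational(-1, 1671)), Mul(0, Rational(-1, 981)))) = Add(9, Add(Rational(-1358, 1671), 0)) = Add(9, Rational(-1358, 1671)) = Rational(13681, 1671) ≈ 8.1873)
Mul(Add(365, -2687), Add(w, 2636)) = Mul(Add(365, -2687), Add(Rational(13681, 1671), 2636)) = Mul(-2322, Rational(4418437, 1671)) = Rational(-3419870238, 557)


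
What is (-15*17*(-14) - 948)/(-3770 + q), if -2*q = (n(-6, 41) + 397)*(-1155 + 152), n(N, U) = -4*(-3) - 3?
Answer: 874/66613 ≈ 0.013121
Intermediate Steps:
n(N, U) = 9 (n(N, U) = 12 - 3 = 9)
q = 203609 (q = -(9 + 397)*(-1155 + 152)/2 = -203*(-1003) = -1/2*(-407218) = 203609)
(-15*17*(-14) - 948)/(-3770 + q) = (-15*17*(-14) - 948)/(-3770 + 203609) = (-255*(-14) - 948)/199839 = (3570 - 948)*(1/199839) = 2622*(1/199839) = 874/66613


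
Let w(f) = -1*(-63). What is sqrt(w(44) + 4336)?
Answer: sqrt(4399) ≈ 66.325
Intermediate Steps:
w(f) = 63
sqrt(w(44) + 4336) = sqrt(63 + 4336) = sqrt(4399)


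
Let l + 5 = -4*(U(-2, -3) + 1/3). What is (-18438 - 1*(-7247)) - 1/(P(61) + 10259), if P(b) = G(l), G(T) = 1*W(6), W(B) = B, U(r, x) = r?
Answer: -114875616/10265 ≈ -11191.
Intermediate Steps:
l = 5/3 (l = -5 - 4*(-2 + 1/3) = -5 - 4*(-5/3) = -5 + 20/3 = 5/3 ≈ 1.6667)
G(T) = 6 (G(T) = 1*6 = 6)
P(b) = 6
(-18438 - 1*(-7247)) - 1/(P(61) + 10259) = (-18438 - 1*(-7247)) - 1/(6 + 10259) = (-18438 + 7247) - 1/10265 = -11191 - 1*1/10265 = -11191 - 1/10265 = -114875616/10265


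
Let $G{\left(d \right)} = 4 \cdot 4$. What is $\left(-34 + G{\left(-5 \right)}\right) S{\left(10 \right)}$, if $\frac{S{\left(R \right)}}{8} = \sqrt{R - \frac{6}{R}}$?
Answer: $- \frac{144 \sqrt{235}}{5} \approx -441.5$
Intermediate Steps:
$G{\left(d \right)} = 16$
$S{\left(R \right)} = 8 \sqrt{R - \frac{6}{R}}$
$\left(-34 + G{\left(-5 \right)}\right) S{\left(10 \right)} = \left(-34 + 16\right) 8 \sqrt{10 - \frac{6}{10}} = - 18 \cdot 8 \sqrt{10 - \frac{3}{5}} = - 18 \cdot 8 \sqrt{\frac{47}{5}} = - 18 \cdot 8 \frac{\sqrt{235}}{5} = - 18 \frac{8 \sqrt{235}}{5} = - \frac{144 \sqrt{235}}{5}$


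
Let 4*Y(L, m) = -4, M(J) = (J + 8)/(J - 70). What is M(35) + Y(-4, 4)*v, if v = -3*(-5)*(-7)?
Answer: 3632/35 ≈ 103.77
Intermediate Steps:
M(J) = (8 + J)/(-70 + J)
Y(L, m) = -1 (Y(L, m) = (¼)*(-4) = -1)
v = -105 (v = 15*(-7) = -105)
M(35) + Y(-4, 4)*v = (8 + 35)/(-70 + 35) - 1*(-105) = 43/(-35) + 105 = -1/35*43 + 105 = -43/35 + 105 = 3632/35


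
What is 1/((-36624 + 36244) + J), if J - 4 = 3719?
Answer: 1/3343 ≈ 0.00029913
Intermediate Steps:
J = 3723 (J = 4 + 3719 = 3723)
1/((-36624 + 36244) + J) = 1/((-36624 + 36244) + 3723) = 1/(-380 + 3723) = 1/3343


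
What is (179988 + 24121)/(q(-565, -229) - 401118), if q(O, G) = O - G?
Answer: -204109/401454 ≈ -0.50842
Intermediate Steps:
(179988 + 24121)/(q(-565, -229) - 401118) = (179988 + 24121)/((-565 - 1*(-229)) - 401118) = 204109/((-565 + 229) - 401118) = 204109/(-336 - 401118) = 204109/(-401454) = 204109*(-1/401454) = -204109/401454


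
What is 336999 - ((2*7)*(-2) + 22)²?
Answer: 336963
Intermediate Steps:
336999 - ((2*7)*(-2) + 22)² = 336999 - (14*(-2) + 22)² = 336999 - (-28 + 22)² = 336999 - 1*(-6)² = 336999 - 1*36 = 336999 - 36 = 336963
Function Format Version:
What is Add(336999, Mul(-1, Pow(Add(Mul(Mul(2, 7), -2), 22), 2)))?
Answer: 336963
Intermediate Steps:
Add(336999, Mul(-1, Pow(Add(Mul(Mul(2, 7), -2), 22), 2))) = Add(336999, Mul(-1, Pow(Add(Mul(14, -2), 22), 2))) = Add(336999, Mul(-1, Pow(Add(-28, 22), 2))) = Add(336999, Mul(-1, Pow(-6, 2))) = Add(336999, Mul(-1, 36)) = Add(336999, -36) = 336963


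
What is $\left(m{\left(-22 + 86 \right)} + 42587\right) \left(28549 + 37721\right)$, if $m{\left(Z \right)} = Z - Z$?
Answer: $2822240490$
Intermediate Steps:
$m{\left(Z \right)} = 0$
$\left(m{\left(-22 + 86 \right)} + 42587\right) \left(28549 + 37721\right) = \left(0 + 42587\right) \left(28549 + 37721\right) = 42587 \cdot 66270 = 2822240490$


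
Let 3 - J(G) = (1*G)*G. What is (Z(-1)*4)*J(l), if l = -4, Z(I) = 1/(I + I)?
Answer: 26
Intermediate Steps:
Z(I) = 1/(2*I)
J(G) = 3 - G**2 (J(G) = 3 - 1*G*G = 3 - G*G = 3 - G**2)
(Z(-1)*4)*J(l) = (((1/2)/(-1))*4)*(3 - 1*(-4)**2) = (((1/2)*(-1))*4)*(3 - 1*16) = (-1/2*4)*(3 - 16) = -2*(-13) = 26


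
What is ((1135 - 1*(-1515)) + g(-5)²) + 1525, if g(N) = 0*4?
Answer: 4175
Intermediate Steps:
g(N) = 0
((1135 - 1*(-1515)) + g(-5)²) + 1525 = ((1135 - 1*(-1515)) + 0²) + 1525 = ((1135 + 1515) + 0) + 1525 = (2650 + 0) + 1525 = 2650 + 1525 = 4175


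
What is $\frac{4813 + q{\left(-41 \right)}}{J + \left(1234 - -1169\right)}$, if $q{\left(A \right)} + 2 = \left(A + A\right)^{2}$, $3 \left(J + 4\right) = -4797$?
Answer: $\frac{2307}{160} \approx 14.419$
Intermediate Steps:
$J = -1603$ ($J = -4 + \frac{1}{3} \left(-4797\right) = -4 - 1599 = -1603$)
$q{\left(A \right)} = -2 + 4 A^{2}$ ($q{\left(A \right)} = -2 + \left(A + A\right)^{2} = -2 + \left(2 A\right)^{2} = -2 + 4 A^{2}$)
$\frac{4813 + q{\left(-41 \right)}}{J + \left(1234 - -1169\right)} = \frac{4813 - \left(2 - 4 \left(-41\right)^{2}\right)}{-1603 + \left(1234 - -1169\right)} = \frac{4813 + \left(-2 + 4 \cdot 1681\right)}{-1603 + \left(1234 + 1169\right)} = \frac{4813 + \left(-2 + 6724\right)}{-1603 + 2403} = \frac{4813 + 6722}{800} = 11535 \cdot \frac{1}{800} = \frac{2307}{160}$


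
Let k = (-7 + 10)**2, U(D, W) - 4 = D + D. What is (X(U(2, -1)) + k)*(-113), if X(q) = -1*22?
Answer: 1469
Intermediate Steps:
U(D, W) = 4 + 2*D (U(D, W) = 4 + (D + D) = 4 + 2*D)
k = 9 (k = 3**2 = 9)
X(q) = -22
(X(U(2, -1)) + k)*(-113) = (-22 + 9)*(-113) = -13*(-113) = 1469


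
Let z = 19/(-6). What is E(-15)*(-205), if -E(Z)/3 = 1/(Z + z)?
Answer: -3690/109 ≈ -33.853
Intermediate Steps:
z = -19/6 (z = 19*(-⅙) = -19/6 ≈ -3.1667)
E(Z) = -3/(-19/6 + Z) (E(Z) = -3/(Z - 19/6) = -3/(-19/6 + Z))
E(-15)*(-205) = -18/(-19 + 6*(-15))*(-205) = -18/(-19 - 90)*(-205) = -18/(-109)*(-205) = -18*(-1/109)*(-205) = (18/109)*(-205) = -3690/109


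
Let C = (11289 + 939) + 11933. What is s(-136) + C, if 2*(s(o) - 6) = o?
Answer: 24099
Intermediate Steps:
s(o) = 6 + o/2
C = 24161 (C = 12228 + 11933 = 24161)
s(-136) + C = (6 + (½)*(-136)) + 24161 = (6 - 68) + 24161 = -62 + 24161 = 24099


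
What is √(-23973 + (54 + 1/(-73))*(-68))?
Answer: I*√147315241/73 ≈ 166.27*I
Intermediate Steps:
√(-23973 + (54 + 1/(-73))*(-68)) = √(-23973 + (54 - 1/73)*(-68)) = √(-23973 + (3941/73)*(-68)) = √(-23973 - 267988/73) = √(-2018017/73) = I*√147315241/73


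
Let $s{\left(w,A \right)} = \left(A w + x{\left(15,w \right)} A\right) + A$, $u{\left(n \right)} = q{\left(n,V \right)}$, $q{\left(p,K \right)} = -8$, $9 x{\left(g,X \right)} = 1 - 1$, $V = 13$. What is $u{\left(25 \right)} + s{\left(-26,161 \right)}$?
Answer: $-4033$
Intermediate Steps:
$x{\left(g,X \right)} = 0$ ($x{\left(g,X \right)} = \frac{1 - 1}{9} = \frac{1}{9} \cdot 0 = 0$)
$u{\left(n \right)} = -8$
$s{\left(w,A \right)} = A + A w$ ($s{\left(w,A \right)} = \left(A w + 0 A\right) + A = \left(A w + 0\right) + A = A w + A = A + A w$)
$u{\left(25 \right)} + s{\left(-26,161 \right)} = -8 + 161 \left(1 - 26\right) = -8 + 161 \left(-25\right) = -8 - 4025 = -4033$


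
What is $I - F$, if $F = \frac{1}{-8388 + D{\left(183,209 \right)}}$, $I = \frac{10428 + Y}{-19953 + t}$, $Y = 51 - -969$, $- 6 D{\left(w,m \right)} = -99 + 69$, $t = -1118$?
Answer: $- \frac{95947513}{176638193} \approx -0.54319$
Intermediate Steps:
$D{\left(w,m \right)} = 5$ ($D{\left(w,m \right)} = - \frac{-99 + 69}{6} = \left(- \frac{1}{6}\right) \left(-30\right) = 5$)
$Y = 1020$ ($Y = 51 + 969 = 1020$)
$I = - \frac{11448}{21071}$ ($I = \frac{10428 + 1020}{-19953 - 1118} = \frac{11448}{-21071} = 11448 \left(- \frac{1}{21071}\right) = - \frac{11448}{21071} \approx -0.54331$)
$F = - \frac{1}{8383}$ ($F = \frac{1}{-8388 + 5} = \frac{1}{-8383} = - \frac{1}{8383} \approx -0.00011929$)
$I - F = - \frac{11448}{21071} - - \frac{1}{8383} = - \frac{11448}{21071} + \frac{1}{8383} = - \frac{95947513}{176638193}$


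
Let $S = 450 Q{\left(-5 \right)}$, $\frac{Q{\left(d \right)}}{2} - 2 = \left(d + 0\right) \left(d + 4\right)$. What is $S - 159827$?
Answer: $-153527$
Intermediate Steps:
$Q{\left(d \right)} = 4 + 2 d \left(4 + d\right)$ ($Q{\left(d \right)} = 4 + 2 \left(d + 0\right) \left(d + 4\right) = 4 + 2 d \left(4 + d\right)$)
$S = 6300$ ($S = 450 \left(4 + 2 \left(-5\right)^{2} + 8 \left(-5\right)\right) = 450 \left(4 + 2 \cdot 25 - 40\right) = 450 \left(4 + 50 - 40\right) = 450 \cdot 14 = 6300$)
$S - 159827 = 6300 - 159827 = -153527$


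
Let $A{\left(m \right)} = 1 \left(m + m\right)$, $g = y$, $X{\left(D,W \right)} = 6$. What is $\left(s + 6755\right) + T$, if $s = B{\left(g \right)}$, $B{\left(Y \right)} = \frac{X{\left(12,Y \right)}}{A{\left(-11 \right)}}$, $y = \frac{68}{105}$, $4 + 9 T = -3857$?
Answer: $\frac{69583}{11} \approx 6325.7$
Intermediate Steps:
$T = -429$ ($T = - \frac{4}{9} + \frac{1}{9} \left(-3857\right) = - \frac{4}{9} - \frac{3857}{9} = -429$)
$y = \frac{68}{105}$ ($y = 68 \cdot \frac{1}{105} = \frac{68}{105} \approx 0.64762$)
$g = \frac{68}{105} \approx 0.64762$
$A{\left(m \right)} = 2 m$ ($A{\left(m \right)} = 1 \cdot 2 m = 2 m$)
$B{\left(Y \right)} = - \frac{3}{11}$ ($B{\left(Y \right)} = \frac{6}{2 \left(-11\right)} = \frac{6}{-22} = 6 \left(- \frac{1}{22}\right) = - \frac{3}{11}$)
$s = - \frac{3}{11} \approx -0.27273$
$\left(s + 6755\right) + T = \left(- \frac{3}{11} + 6755\right) - 429 = \frac{74302}{11} - 429 = \frac{69583}{11}$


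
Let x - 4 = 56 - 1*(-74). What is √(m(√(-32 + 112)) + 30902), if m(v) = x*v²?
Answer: √41622 ≈ 204.01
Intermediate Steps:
x = 134 (x = 4 + (56 - 1*(-74)) = 4 + (56 + 74) = 4 + 130 = 134)
m(v) = 134*v²
√(m(√(-32 + 112)) + 30902) = √(134*(√(-32 + 112))² + 30902) = √(134*(√80)² + 30902) = √(134*(4*√5)² + 30902) = √(134*80 + 30902) = √(10720 + 30902) = √41622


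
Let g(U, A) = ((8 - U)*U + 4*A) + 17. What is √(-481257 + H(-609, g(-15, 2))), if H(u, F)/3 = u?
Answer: 18*I*√1491 ≈ 695.04*I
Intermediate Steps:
g(U, A) = 17 + 4*A + U*(8 - U) (g(U, A) = (U*(8 - U) + 4*A) + 17 = (4*A + U*(8 - U)) + 17 = 17 + 4*A + U*(8 - U))
H(u, F) = 3*u
√(-481257 + H(-609, g(-15, 2))) = √(-481257 + 3*(-609)) = √(-481257 - 1827) = √(-483084) = 18*I*√1491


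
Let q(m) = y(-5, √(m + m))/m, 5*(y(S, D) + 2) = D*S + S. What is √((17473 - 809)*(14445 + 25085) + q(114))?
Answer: √(8560828047978 - 228*√57)/114 ≈ 25666.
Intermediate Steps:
y(S, D) = -2 + S/5 + D*S/5 (y(S, D) = -2 + (D*S + S)/5 = -2 + (S + D*S)/5 = -2 + (S/5 + D*S/5) = -2 + S/5 + D*S/5)
q(m) = (-3 - √2*√m)/m (q(m) = (-2 + (⅕)*(-5) + (⅕)*√(m + m)*(-5))/m = (-2 - 1 + (⅕)*√(2*m)*(-5))/m = (-2 - 1 + (⅕)*(√2*√m)*(-5))/m = (-2 - 1 - √2*√m)/m = (-3 - √2*√m)/m)
√((17473 - 809)*(14445 + 25085) + q(114)) = √((17473 - 809)*(14445 + 25085) + (-3 - √2*√114)/114) = √(16664*39530 + (-3 - 2*√57)/114) = √(658727920 + (-1/38 - √57/57)) = √(25031660959/38 - √57/57)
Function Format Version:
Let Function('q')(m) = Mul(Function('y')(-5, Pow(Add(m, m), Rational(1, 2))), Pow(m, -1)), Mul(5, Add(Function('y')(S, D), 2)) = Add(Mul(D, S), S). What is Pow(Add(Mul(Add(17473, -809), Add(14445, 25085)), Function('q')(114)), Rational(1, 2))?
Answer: Mul(Rational(1, 114), Pow(Add(8560828047978, Mul(-228, Pow(57, Rational(1, 2)))), Rational(1, 2))) ≈ 25666.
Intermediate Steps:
Function('y')(S, D) = Add(-2, Mul(Rational(1, 5), S), Mul(Rational(1, 5), D, S)) (Function('y')(S, D) = Add(-2, Mul(Rational(1, 5), Add(Mul(D, S), S))) = Add(-2, Mul(Rational(1, 5), Add(S, Mul(D, S)))) = Add(-2, Add(Mul(Rational(1, 5), S), Mul(Rational(1, 5), D, S))) = Add(-2, Mul(Rational(1, 5), S), Mul(Rational(1, 5), D, S)))
Function('q')(m) = Mul(Pow(m, -1), Add(-3, Mul(-1, Pow(2, Rational(1, 2)), Pow(m, Rational(1, 2))))) (Function('q')(m) = Mul(Add(-2, Mul(Rational(1, 5), -5), Mul(Rational(1, 5), Pow(Add(m, m), Rational(1, 2)), -5)), Pow(m, -1)) = Mul(Add(-2, -1, Mul(Rational(1, 5), Pow(Mul(2, m), Rational(1, 2)), -5)), Pow(m, -1)) = Mul(Add(-2, -1, Mul(Rational(1, 5), Mul(Pow(2, Rational(1, 2)), Pow(m, Rational(1, 2))), -5)), Pow(m, -1)) = Mul(Add(-2, -1, Mul(-1, Pow(2, Rational(1, 2)), Pow(m, Rational(1, 2)))), Pow(m, -1)) = Mul(Add(-3, Mul(-1, Pow(2, Rational(1, 2)), Pow(m, Rational(1, 2)))), Pow(m, -1)) = Mul(Pow(m, -1), Add(-3, Mul(-1, Pow(2, Rational(1, 2)), Pow(m, Rational(1, 2))))))
Pow(Add(Mul(Add(17473, -809), Add(14445, 25085)), Function('q')(114)), Rational(1, 2)) = Pow(Add(Mul(Add(17473, -809), Add(14445, 25085)), Mul(Pow(114, -1), Add(-3, Mul(-1, Pow(2, Rational(1, 2)), Pow(114, Rational(1, 2)))))), Rational(1, 2)) = Pow(Add(Mul(16664, 39530), Mul(Rational(1, 114), Add(-3, Mul(-2, Pow(57, Rational(1, 2)))))), Rational(1, 2)) = Pow(Add(658727920, Add(Rational(-1, 38), Mul(Rational(-1, 57), Pow(57, Rational(1, 2))))), Rational(1, 2)) = Pow(Add(Rational(25031660959, 38), Mul(Rational(-1, 57), Pow(57, Rational(1, 2)))), Rational(1, 2))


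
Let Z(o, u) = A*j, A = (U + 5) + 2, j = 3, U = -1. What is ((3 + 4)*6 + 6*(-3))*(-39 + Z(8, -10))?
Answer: -504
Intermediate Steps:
A = 6 (A = (-1 + 5) + 2 = 4 + 2 = 6)
Z(o, u) = 18 (Z(o, u) = 6*3 = 18)
((3 + 4)*6 + 6*(-3))*(-39 + Z(8, -10)) = ((3 + 4)*6 + 6*(-3))*(-39 + 18) = (7*6 - 18)*(-21) = (42 - 18)*(-21) = 24*(-21) = -504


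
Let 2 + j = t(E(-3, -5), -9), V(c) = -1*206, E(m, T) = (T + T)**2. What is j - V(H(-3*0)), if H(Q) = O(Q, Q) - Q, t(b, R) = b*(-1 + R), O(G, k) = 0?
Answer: -796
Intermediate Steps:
E(m, T) = 4*T**2 (E(m, T) = (2*T)**2 = 4*T**2)
H(Q) = -Q (H(Q) = 0 - Q = -Q)
V(c) = -206
j = -1002 (j = -2 + (4*(-5)**2)*(-1 - 9) = -2 + (4*25)*(-10) = -2 + 100*(-10) = -2 - 1000 = -1002)
j - V(H(-3*0)) = -1002 - 1*(-206) = -1002 + 206 = -796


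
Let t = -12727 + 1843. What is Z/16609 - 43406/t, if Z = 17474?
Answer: 455558635/90386178 ≈ 5.0401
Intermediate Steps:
t = -10884
Z/16609 - 43406/t = 17474/16609 - 43406/(-10884) = 17474*(1/16609) - 43406*(-1/10884) = 17474/16609 + 21703/5442 = 455558635/90386178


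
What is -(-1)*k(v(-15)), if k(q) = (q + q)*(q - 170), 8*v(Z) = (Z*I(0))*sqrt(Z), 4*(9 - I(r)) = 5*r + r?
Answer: -273375/32 + 11475*I*sqrt(15)/2 ≈ -8543.0 + 22221.0*I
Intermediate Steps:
I(r) = 9 - 3*r/2 (I(r) = 9 - (5*r + r)/4 = 9 - 3*r/2)
v(Z) = 9*Z**(3/2)/8 (v(Z) = ((Z*(9 - 3/2*0))*sqrt(Z))/8 = ((Z*(9 + 0))*sqrt(Z))/8 = ((Z*9)*sqrt(Z))/8 = ((9*Z)*sqrt(Z))/8 = (9*Z**(3/2))/8 = 9*Z**(3/2)/8)
k(q) = 2*q*(-170 + q) (k(q) = (2*q)*(-170 + q) = 2*q*(-170 + q))
-(-1)*k(v(-15)) = -(-1)*2*(9*(-15)**(3/2)/8)*(-170 + 9*(-15)**(3/2)/8) = -(-1)*2*(9*(-15*I*sqrt(15))/8)*(-170 + 9*(-15*I*sqrt(15))/8) = -(-1)*2*(-135*I*sqrt(15)/8)*(-170 - 135*I*sqrt(15)/8) = -(-1)*(-135*I*sqrt(15)*(-170 - 135*I*sqrt(15)/8)/4) = -135*I*sqrt(15)*(-170 - 135*I*sqrt(15)/8)/4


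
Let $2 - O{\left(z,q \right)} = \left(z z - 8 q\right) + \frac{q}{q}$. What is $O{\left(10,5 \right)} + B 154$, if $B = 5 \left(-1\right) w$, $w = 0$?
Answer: $-59$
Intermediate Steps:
$O{\left(z,q \right)} = 1 - z^{2} + 8 q$ ($O{\left(z,q \right)} = 2 - \left(\left(z z - 8 q\right) + \frac{q}{q}\right) = 2 - \left(\left(z^{2} - 8 q\right) + 1\right) = 2 - \left(1 + z^{2} - 8 q\right) = 1 - z^{2} + 8 q$)
$B = 0$ ($B = 5 \left(-1\right) 0 = \left(-5\right) 0 = 0$)
$O{\left(10,5 \right)} + B 154 = \left(1 - 10^{2} + 8 \cdot 5\right) + 0 \cdot 154 = \left(1 - 100 + 40\right) + 0 = -59 + 0 = -59$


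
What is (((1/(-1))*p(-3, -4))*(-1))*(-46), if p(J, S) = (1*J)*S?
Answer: -552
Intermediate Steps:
p(J, S) = J*S
(((1/(-1))*p(-3, -4))*(-1))*(-46) = (((1/(-1))*(-3*(-4)))*(-1))*(-46) = ((-1*1*12)*(-1))*(-46) = (-1*12*(-1))*(-46) = -12*(-1)*(-46) = 12*(-46) = -552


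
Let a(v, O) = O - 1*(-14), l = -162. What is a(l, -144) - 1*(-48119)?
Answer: 47989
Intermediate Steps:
a(v, O) = 14 + O (a(v, O) = O + 14 = 14 + O)
a(l, -144) - 1*(-48119) = (14 - 144) - 1*(-48119) = -130 + 48119 = 47989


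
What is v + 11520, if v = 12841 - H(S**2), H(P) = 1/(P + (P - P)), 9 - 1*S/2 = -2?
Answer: 11790723/484 ≈ 24361.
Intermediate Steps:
S = 22 (S = 18 - 2*(-2) = 18 + 4 = 22)
H(P) = 1/P (H(P) = 1/(P + 0) = 1/P)
v = 6215043/484 (v = 12841 - 1/(22**2) = 12841 - 1/484 = 6215043/484 ≈ 12841.)
v + 11520 = 6215043/484 + 11520 = 11790723/484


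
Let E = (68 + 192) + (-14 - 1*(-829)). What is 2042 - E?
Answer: 967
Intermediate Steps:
E = 1075 (E = 260 + (-14 + 829) = 260 + 815 = 1075)
2042 - E = 2042 - 1*1075 = 2042 - 1075 = 967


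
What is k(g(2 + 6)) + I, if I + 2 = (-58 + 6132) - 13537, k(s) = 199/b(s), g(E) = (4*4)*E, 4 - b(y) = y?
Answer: -925859/124 ≈ -7466.6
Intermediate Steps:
b(y) = 4 - y
g(E) = 16*E
k(s) = 199/(4 - s)
I = -7465 (I = -2 + ((-58 + 6132) - 13537) = -2 + (6074 - 13537) = -2 - 7463 = -7465)
k(g(2 + 6)) + I = -199/(-4 + 16*(2 + 6)) - 7465 = -199/(-4 + 16*8) - 7465 = -199/(-4 + 128) - 7465 = -199/124 - 7465 = -925859/124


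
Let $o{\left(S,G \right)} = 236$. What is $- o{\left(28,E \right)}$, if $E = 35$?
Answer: $-236$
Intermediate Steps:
$- o{\left(28,E \right)} = \left(-1\right) 236 = -236$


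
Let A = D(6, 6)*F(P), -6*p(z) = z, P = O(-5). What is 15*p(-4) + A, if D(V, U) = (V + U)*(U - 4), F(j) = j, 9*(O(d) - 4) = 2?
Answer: 334/3 ≈ 111.33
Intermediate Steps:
O(d) = 38/9 (O(d) = 4 + (1/9)*2 = 4 + 2/9 = 38/9)
P = 38/9 ≈ 4.2222
p(z) = -z/6
D(V, U) = (-4 + U)*(U + V) (D(V, U) = (U + V)*(-4 + U) = (-4 + U)*(U + V))
A = 304/3 (A = (6**2 - 4*6 - 4*6 + 6*6)*(38/9) = (36 - 24 - 24 + 36)*(38/9) = 24*(38/9) = 304/3 ≈ 101.33)
15*p(-4) + A = 15*(-1/6*(-4)) + 304/3 = 15*(2/3) + 304/3 = 10 + 304/3 = 334/3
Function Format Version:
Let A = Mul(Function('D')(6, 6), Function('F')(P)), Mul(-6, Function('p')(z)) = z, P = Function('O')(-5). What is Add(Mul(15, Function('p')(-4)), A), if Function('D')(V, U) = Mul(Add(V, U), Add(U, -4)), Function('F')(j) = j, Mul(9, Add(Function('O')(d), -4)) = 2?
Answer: Rational(334, 3) ≈ 111.33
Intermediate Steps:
Function('O')(d) = Rational(38, 9) (Function('O')(d) = Add(4, Mul(Rational(1, 9), 2)) = Add(4, Rational(2, 9)) = Rational(38, 9))
P = Rational(38, 9) ≈ 4.2222
Function('p')(z) = Mul(Rational(-1, 6), z)
Function('D')(V, U) = Mul(Add(-4, U), Add(U, V)) (Function('D')(V, U) = Mul(Add(U, V), Add(-4, U)) = Mul(Add(-4, U), Add(U, V)))
A = Rational(304, 3) (A = Mul(Add(Pow(6, 2), Mul(-4, 6), Mul(-4, 6), Mul(6, 6)), Rational(38, 9)) = Mul(Add(36, -24, -24, 36), Rational(38, 9)) = Mul(24, Rational(38, 9)) = Rational(304, 3) ≈ 101.33)
Add(Mul(15, Function('p')(-4)), A) = Add(Mul(15, Mul(Rational(-1, 6), -4)), Rational(304, 3)) = Add(Mul(15, Rational(2, 3)), Rational(304, 3)) = Add(10, Rational(304, 3)) = Rational(334, 3)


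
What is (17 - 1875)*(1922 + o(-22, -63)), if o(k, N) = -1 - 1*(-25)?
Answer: -3615668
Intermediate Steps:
o(k, N) = 24 (o(k, N) = -1 + 25 = 24)
(17 - 1875)*(1922 + o(-22, -63)) = (17 - 1875)*(1922 + 24) = -1858*1946 = -3615668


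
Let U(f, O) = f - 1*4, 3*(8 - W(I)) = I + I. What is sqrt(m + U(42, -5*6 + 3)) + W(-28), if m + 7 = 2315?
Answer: 80/3 + sqrt(2346) ≈ 75.102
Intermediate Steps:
m = 2308 (m = -7 + 2315 = 2308)
W(I) = 8 - 2*I/3 (W(I) = 8 - (I + I)/3 = 8 - 2*I/3)
U(f, O) = -4 + f (U(f, O) = f - 4 = -4 + f)
sqrt(m + U(42, -5*6 + 3)) + W(-28) = sqrt(2308 + (-4 + 42)) + (8 - 2/3*(-28)) = sqrt(2308 + 38) + (8 + 56/3) = sqrt(2346) + 80/3 = 80/3 + sqrt(2346)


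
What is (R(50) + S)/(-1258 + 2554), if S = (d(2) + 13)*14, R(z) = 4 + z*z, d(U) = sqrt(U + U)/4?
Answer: 2693/1296 ≈ 2.0779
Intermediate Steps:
d(U) = sqrt(2)*sqrt(U)/4 (d(U) = sqrt(2*U)*(1/4) = (sqrt(2)*sqrt(U))*(1/4) = sqrt(2)*sqrt(U)/4)
R(z) = 4 + z**2
S = 189 (S = (sqrt(2)*sqrt(2)/4 + 13)*14 = (1/2 + 13)*14 = (27/2)*14 = 189)
(R(50) + S)/(-1258 + 2554) = ((4 + 50**2) + 189)/(-1258 + 2554) = ((4 + 2500) + 189)/1296 = (2504 + 189)*(1/1296) = 2693*(1/1296) = 2693/1296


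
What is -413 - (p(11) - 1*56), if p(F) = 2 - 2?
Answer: -357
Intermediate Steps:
p(F) = 0
-413 - (p(11) - 1*56) = -413 - (0 - 1*56) = -413 - (0 - 56) = -413 - 1*(-56) = -413 + 56 = -357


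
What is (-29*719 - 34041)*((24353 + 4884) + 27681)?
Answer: -3124342856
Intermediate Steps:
(-29*719 - 34041)*((24353 + 4884) + 27681) = (-20851 - 34041)*(29237 + 27681) = -54892*56918 = -3124342856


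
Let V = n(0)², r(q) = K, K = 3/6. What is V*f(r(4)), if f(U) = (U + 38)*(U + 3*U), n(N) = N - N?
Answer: 0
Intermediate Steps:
K = ½ (K = 3*(⅙) = ½ ≈ 0.50000)
n(N) = 0
r(q) = ½
f(U) = 4*U*(38 + U) (f(U) = (38 + U)*(4*U) = 4*U*(38 + U))
V = 0 (V = 0² = 0)
V*f(r(4)) = 0*(4*(½)*(38 + ½)) = 0*(4*(½)*(77/2)) = 0*77 = 0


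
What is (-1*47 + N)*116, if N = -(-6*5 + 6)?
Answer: -2668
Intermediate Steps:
N = 24 (N = -(-30 + 6) = -1*(-24) = 24)
(-1*47 + N)*116 = (-1*47 + 24)*116 = (-47 + 24)*116 = -23*116 = -2668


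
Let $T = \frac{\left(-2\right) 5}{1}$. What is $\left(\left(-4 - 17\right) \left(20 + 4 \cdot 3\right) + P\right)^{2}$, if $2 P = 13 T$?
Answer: $543169$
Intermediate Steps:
$T = -10$ ($T = \left(-10\right) 1 = -10$)
$P = -65$ ($P = \frac{13 \left(-10\right)}{2} = \frac{1}{2} \left(-130\right) = -65$)
$\left(\left(-4 - 17\right) \left(20 + 4 \cdot 3\right) + P\right)^{2} = \left(\left(-4 - 17\right) \left(20 + 4 \cdot 3\right) - 65\right)^{2} = \left(- 21 \left(20 + 12\right) - 65\right)^{2} = \left(\left(-21\right) 32 - 65\right)^{2} = \left(-672 - 65\right)^{2} = \left(-737\right)^{2} = 543169$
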